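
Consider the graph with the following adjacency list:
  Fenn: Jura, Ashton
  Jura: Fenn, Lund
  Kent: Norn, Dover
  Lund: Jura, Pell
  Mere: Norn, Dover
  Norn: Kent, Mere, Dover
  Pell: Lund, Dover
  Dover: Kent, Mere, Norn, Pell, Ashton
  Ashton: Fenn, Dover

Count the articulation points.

1

Removing Dover increases the component count from 1 to 2, so Dover is a cut vertex.
By contrast removing Ashton leaves 1 component; it is not a cut vertex. No other vertex is a cut vertex either.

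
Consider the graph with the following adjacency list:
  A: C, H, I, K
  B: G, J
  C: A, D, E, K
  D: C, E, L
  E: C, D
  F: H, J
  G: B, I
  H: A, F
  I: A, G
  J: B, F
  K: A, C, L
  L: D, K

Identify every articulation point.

Removing A increases the component count from 1 to 2, so A is a cut vertex.
By contrast removing H leaves 1 component; it is not a cut vertex. No other vertex is a cut vertex either.

A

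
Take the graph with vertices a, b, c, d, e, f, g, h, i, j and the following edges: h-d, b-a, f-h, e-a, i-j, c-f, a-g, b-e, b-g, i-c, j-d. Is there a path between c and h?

Yes

From c we can reach c, d, f, h, i, j, which includes h.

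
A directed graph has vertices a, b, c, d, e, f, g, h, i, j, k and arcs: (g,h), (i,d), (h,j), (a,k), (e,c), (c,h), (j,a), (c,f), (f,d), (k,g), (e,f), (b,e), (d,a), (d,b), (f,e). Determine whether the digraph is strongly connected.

No

There is no directed path from a to i, so the graph is not strongly connected.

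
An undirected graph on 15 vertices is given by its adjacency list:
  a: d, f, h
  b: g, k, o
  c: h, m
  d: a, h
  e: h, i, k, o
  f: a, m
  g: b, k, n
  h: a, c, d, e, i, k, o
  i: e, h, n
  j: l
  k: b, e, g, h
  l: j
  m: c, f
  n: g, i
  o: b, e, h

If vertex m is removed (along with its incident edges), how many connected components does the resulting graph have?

2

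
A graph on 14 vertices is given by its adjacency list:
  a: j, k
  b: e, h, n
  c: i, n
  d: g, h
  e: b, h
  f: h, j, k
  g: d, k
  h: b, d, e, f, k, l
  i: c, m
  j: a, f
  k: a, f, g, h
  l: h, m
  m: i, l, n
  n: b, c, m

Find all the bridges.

none

The edges on the cycle h-f-j-a-k-h are not bridges since each lies on that cycle.
Every edge lies on some cycle, so there are no bridges.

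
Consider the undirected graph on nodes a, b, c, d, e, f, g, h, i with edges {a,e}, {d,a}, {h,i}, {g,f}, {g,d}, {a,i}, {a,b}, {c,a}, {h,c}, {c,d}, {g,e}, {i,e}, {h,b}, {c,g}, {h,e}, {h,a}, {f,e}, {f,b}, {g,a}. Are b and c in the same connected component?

Yes

From b we can reach a, b, c, d, e, f, g, h, i, which includes c.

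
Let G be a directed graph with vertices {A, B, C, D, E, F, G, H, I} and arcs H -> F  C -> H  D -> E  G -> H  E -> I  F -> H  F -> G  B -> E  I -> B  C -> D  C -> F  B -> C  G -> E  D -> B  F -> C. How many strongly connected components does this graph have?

2

{B, C, D, E, F, G, H, I} are all mutually reachable — one SCC of size 8.
{A} is an SCC by itself.
That gives 2 strongly connected components.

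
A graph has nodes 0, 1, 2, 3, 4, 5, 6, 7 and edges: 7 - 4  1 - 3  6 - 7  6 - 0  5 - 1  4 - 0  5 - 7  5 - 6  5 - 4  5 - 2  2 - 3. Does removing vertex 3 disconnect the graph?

No

Deleting 3 leaves 1 component (was 1) (its neighbors 1, 2 remain connected to each other), so 3 is not a cut vertex.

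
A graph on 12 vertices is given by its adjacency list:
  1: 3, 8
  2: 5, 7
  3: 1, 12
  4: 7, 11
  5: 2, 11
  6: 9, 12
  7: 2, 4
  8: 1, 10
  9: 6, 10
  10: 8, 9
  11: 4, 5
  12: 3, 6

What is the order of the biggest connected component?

7

Starting from 2 we can reach 2, 4, 5, 7, 11. That is one component of size 5.
Starting from 1 we can reach 1, 3, 6, 8, 9, 10, 12. That is one component of size 7.
The largest has 7 vertices.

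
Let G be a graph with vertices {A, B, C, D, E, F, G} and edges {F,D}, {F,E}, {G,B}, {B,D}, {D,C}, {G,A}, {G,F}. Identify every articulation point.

D, F, G

Removing D increases the component count from 1 to 2, so D is a cut vertex.
Removing F increases the component count from 1 to 2, so F is a cut vertex.
Removing G increases the component count from 1 to 2, so G is a cut vertex.
By contrast removing E leaves 1 component; it is not a cut vertex. No other vertex is a cut vertex either.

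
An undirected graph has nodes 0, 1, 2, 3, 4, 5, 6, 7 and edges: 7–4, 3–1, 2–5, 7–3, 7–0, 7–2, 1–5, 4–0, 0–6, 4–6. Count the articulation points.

1

Removing 7 increases the component count from 1 to 2, so 7 is a cut vertex.
By contrast removing 0 leaves 1 component; it is not a cut vertex. No other vertex is a cut vertex either.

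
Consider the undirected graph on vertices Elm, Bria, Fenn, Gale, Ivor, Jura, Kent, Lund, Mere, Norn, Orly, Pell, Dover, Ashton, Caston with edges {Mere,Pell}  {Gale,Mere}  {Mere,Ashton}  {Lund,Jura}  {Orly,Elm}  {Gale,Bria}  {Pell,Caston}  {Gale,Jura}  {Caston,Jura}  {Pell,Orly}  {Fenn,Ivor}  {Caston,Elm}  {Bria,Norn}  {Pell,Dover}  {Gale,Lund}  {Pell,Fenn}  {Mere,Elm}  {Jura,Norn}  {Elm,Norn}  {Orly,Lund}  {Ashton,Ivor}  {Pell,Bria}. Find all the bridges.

Dover-Pell

The edges on the cycle Pell-Caston-Jura-Lund-Orly-Pell are not bridges since each lies on that cycle.
But removing Pell-Dover disconnects Pell from Dover — this is a bridge.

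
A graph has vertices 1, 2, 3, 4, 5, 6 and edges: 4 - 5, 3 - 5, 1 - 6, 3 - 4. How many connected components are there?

2 is isolated — a component by itself.
Starting from 1 we can reach 1, 6. That is one component of size 2.
Starting from 3 we can reach 3, 4, 5. That is one component of size 3.
Total: 3 components.

3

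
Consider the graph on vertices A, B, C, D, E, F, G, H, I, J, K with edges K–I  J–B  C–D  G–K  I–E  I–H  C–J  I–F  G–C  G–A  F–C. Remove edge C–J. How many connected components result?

Before removal there is 1 component.
C–J is a bridge — removing it separates C's side from J's side.
After removal: 2 components.

2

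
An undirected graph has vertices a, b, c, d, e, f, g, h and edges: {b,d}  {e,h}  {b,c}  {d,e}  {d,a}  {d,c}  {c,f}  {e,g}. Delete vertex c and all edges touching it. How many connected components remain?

With c gone, the remaining components are: {f}; {a, b, d, e, g, h}.
That is 2 components.

2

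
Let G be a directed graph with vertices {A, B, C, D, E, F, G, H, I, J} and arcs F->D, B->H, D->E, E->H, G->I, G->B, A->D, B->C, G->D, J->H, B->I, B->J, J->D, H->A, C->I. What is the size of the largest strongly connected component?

4

{A, D, E, H} are all mutually reachable — one SCC of size 4.
{C} is an SCC by itself.
{J} is an SCC by itself.
{G} is an SCC by itself.
{B} is an SCC by itself.
(and 2 more singleton SCCs)
The largest has 4 vertices.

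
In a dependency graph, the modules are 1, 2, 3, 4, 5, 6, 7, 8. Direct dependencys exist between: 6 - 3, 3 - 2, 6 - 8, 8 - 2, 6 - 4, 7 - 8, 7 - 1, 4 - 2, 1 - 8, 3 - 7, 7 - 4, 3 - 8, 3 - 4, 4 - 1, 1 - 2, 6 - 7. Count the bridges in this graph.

0

The edges on the cycle 6-3-2-1-7-6 are not bridges since each lies on that cycle.
Every edge lies on some cycle, so there are no bridges.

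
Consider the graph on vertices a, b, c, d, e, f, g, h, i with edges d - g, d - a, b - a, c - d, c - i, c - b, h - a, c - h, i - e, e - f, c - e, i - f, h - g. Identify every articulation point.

Removing c increases the component count from 1 to 2, so c is a cut vertex.
By contrast removing g leaves 1 component; it is not a cut vertex. No other vertex is a cut vertex either.

c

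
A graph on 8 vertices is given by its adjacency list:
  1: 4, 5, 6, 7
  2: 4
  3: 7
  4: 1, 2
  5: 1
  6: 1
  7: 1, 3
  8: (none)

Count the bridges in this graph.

6

removing 5-1 disconnects 5 from 1; removing 4-1 disconnects 4 from 1; removing 7-1 disconnects 7 from 1; removing 4-2 disconnects 4 from 2 — these are bridges.
In total 6 edges are bridges.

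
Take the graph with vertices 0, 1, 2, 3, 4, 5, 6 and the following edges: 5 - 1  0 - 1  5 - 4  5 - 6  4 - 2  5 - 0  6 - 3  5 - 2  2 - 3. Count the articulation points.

Removing 5 increases the component count from 1 to 2, so 5 is a cut vertex.
By contrast removing 4 leaves 1 component; it is not a cut vertex. No other vertex is a cut vertex either.

1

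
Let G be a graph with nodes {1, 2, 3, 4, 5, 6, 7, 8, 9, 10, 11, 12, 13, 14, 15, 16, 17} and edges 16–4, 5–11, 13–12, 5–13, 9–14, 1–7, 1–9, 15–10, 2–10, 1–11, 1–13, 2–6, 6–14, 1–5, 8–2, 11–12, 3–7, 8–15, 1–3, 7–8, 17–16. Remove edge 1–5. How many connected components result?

2

1 and 5 are still connected via 1-13-5, so the component count stays at 2.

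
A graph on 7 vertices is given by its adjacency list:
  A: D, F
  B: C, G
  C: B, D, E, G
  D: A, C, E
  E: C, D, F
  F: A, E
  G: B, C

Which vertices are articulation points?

C

Removing C increases the component count from 1 to 2, so C is a cut vertex.
By contrast removing F leaves 1 component; it is not a cut vertex. No other vertex is a cut vertex either.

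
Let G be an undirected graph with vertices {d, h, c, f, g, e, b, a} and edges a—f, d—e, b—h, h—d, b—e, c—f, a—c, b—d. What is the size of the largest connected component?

4

g is isolated — a component by itself.
Starting from a we can reach a, c, f. That is one component of size 3.
Starting from b we can reach b, d, e, h. That is one component of size 4.
The largest has 4 vertices.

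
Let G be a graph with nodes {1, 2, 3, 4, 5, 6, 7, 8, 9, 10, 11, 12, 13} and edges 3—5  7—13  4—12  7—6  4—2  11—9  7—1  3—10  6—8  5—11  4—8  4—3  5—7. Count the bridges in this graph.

The edges on the cycle 4-3-5-7-6-8-4 are not bridges since each lies on that cycle.
But removing 3—10 disconnects 3 from 10; removing 5—11 disconnects 5 from 11; removing 9—11 disconnects 9 from 11; removing 4—12 disconnects 4 from 12 — these are bridges.
In total 7 edges are bridges.

7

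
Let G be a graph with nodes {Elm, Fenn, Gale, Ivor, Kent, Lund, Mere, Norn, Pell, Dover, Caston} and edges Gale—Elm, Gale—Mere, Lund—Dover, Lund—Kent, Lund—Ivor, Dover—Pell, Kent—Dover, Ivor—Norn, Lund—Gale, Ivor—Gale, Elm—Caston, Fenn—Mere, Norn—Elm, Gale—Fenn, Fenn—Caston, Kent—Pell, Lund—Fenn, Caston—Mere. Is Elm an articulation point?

No

Deleting Elm leaves 1 component (was 1) (its neighbors Gale, Norn, Caston remain connected to each other), so Elm is not a cut vertex.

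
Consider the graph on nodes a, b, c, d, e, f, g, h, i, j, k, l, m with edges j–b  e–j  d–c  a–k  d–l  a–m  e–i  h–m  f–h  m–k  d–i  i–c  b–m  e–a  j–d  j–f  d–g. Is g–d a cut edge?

Removing g–d leaves no path between g and d: the component count goes from 1 to 2. So it is a bridge.

Yes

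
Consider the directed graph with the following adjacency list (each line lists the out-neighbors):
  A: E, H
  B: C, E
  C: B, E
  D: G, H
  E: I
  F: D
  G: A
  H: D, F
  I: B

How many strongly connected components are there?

2

{A, D, F, G, H} are all mutually reachable — one SCC of size 5.
{B, C, E, I} are all mutually reachable — one SCC of size 4.
That gives 2 strongly connected components.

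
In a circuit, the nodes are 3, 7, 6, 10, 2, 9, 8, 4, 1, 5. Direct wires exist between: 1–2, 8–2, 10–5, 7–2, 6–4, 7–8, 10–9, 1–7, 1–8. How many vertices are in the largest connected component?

3 is isolated — a component by itself.
Starting from 4 we can reach 4, 6. That is one component of size 2.
Starting from 5 we can reach 5, 9, 10. That is one component of size 3.
Starting from 1 we can reach 1, 2, 7, 8. That is one component of size 4.
The largest has 4 vertices.

4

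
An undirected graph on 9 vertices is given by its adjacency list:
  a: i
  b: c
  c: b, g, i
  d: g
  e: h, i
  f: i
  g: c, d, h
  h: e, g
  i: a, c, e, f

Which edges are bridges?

a-i, b-c, d-g, f-i

The edges on the cycle h-e-i-c-g-h are not bridges since each lies on that cycle.
But removing a-i disconnects a from i; removing i-f disconnects i from f; removing g-d disconnects g from d; removing c-b disconnects c from b — these are bridges.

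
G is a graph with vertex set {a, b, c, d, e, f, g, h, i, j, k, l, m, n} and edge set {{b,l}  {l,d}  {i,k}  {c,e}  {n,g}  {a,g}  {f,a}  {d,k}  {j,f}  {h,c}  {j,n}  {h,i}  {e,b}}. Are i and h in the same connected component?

Yes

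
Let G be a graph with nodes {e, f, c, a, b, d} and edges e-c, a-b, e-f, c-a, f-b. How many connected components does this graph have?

2

d is isolated — a component by itself.
Starting from a we can reach a, b, c, e, f. That is one component of size 5.
Total: 2 components.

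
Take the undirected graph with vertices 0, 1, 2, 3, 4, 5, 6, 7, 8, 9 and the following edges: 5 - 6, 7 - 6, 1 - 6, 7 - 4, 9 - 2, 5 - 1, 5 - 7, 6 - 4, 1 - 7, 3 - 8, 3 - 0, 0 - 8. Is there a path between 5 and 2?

The component containing 5 is {1, 4, 5, 6, 7}, and 2 is not in it.

No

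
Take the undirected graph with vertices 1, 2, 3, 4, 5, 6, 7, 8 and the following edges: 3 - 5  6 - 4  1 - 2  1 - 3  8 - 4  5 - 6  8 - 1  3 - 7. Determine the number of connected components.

1

Starting from 1 we can reach 1, 2, 3, 4, 5, 6, 7, 8. That is one component of size 8.
Total: 1 component.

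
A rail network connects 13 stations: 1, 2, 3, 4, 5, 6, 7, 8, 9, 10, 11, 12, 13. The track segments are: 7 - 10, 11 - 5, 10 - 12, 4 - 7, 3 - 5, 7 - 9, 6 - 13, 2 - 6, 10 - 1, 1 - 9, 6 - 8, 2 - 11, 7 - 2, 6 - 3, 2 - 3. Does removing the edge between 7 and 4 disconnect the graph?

Yes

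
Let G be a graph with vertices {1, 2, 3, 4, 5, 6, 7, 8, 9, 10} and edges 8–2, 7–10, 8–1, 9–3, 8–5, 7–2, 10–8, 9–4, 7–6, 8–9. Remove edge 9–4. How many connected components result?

Before removal there is 1 component.
9–4 is a bridge — removing it separates 9's side from 4's side.
After removal: 2 components.

2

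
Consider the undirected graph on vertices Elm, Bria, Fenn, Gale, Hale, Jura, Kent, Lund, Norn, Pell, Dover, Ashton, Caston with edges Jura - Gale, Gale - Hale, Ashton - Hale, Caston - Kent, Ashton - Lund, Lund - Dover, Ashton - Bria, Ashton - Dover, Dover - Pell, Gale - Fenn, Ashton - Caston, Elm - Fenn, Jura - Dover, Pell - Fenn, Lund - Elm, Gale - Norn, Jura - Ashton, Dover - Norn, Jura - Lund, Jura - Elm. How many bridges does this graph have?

The edges on the cycle Jura-Ashton-Hale-Gale-Jura are not bridges since each lies on that cycle.
But removing Caston - Ashton disconnects Caston from Ashton; removing Bria - Ashton disconnects Bria from Ashton; removing Caston - Kent disconnects Caston from Kent — these are bridges.
That makes 3 bridges.

3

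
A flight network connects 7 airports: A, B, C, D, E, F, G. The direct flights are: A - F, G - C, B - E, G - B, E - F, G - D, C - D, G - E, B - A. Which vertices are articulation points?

G

Removing G increases the component count from 1 to 2, so G is a cut vertex.
By contrast removing E leaves 1 component; it is not a cut vertex. No other vertex is a cut vertex either.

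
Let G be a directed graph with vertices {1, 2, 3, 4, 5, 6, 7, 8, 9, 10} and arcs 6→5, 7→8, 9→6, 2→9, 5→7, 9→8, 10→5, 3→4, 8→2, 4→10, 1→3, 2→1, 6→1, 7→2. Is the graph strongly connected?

Yes

From 1 we can reach every vertex (1, 2, 3, 4, 5, 6, 7, 8, 9, 10), and every vertex can reach 1 (1, 2, 3, 4, 5, 6, 7, 8, 9, 10). So the whole graph is one strongly connected component.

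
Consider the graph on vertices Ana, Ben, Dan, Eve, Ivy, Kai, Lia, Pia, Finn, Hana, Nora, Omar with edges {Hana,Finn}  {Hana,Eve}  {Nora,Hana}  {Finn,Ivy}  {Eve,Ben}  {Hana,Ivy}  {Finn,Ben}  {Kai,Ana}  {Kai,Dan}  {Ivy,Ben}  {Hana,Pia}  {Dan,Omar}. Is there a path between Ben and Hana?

From Ben we can reach Ben, Eve, Ivy, Pia, Finn, Hana, Nora, which includes Hana.

Yes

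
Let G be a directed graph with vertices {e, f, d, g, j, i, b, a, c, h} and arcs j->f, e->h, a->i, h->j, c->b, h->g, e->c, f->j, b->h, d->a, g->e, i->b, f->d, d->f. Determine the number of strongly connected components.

{a, b, c, d, e, f, g, h, i, j} are all mutually reachable — one SCC of size 10.
That gives 1 strongly connected component.

1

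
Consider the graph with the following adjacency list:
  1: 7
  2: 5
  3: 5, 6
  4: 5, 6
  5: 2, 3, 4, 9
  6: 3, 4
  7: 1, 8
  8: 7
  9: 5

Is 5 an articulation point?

Yes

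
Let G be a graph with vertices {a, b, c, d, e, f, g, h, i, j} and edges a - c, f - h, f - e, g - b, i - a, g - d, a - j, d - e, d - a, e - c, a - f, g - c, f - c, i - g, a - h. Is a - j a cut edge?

Yes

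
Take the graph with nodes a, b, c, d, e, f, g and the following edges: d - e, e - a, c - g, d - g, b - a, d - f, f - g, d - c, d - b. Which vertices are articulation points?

Removing d increases the component count from 1 to 2, so d is a cut vertex.
By contrast removing e leaves 1 component; it is not a cut vertex. No other vertex is a cut vertex either.

d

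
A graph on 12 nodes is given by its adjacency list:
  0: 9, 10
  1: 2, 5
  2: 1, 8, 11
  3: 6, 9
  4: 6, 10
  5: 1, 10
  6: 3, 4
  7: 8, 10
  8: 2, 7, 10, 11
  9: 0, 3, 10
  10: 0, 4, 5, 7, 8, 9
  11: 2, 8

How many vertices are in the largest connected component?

12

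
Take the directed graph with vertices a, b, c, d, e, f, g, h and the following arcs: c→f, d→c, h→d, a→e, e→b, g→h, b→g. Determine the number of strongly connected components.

8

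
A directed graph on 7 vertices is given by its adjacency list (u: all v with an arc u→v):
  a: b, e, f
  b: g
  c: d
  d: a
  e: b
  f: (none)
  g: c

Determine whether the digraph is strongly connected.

No

There is no directed path from f to d, so the graph is not strongly connected.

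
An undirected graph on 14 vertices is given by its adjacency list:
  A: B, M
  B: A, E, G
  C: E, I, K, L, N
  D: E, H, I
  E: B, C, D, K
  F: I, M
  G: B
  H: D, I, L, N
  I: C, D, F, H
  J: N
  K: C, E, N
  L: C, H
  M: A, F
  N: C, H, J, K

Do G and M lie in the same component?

From G we can reach A, B, C, D, E, F, G, H, I, J, K, L, M, N, which includes M.

Yes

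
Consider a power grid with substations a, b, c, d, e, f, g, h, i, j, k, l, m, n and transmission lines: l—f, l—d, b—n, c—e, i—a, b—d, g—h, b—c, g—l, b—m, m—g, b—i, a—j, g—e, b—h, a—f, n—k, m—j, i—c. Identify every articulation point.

Removing b increases the component count from 1 to 2, so b is a cut vertex.
Removing n increases the component count from 1 to 2, so n is a cut vertex.
By contrast removing i leaves 1 component; it is not a cut vertex. No other vertex is a cut vertex either.

b, n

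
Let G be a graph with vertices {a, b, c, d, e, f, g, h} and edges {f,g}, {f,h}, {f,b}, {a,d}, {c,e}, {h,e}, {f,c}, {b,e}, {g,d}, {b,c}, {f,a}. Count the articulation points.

Removing f increases the component count from 1 to 2, so f is a cut vertex.
By contrast removing d leaves 1 component; it is not a cut vertex. No other vertex is a cut vertex either.

1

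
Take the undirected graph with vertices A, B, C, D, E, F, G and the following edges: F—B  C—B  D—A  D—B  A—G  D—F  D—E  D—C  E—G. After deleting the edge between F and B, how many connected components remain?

1

F and B are still connected via F-D-B, so the component count stays at 1.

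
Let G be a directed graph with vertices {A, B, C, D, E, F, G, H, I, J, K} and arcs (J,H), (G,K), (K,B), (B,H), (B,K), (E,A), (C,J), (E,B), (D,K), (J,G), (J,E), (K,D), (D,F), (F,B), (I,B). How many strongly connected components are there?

{B, D, F, K} are all mutually reachable — one SCC of size 4.
{J} is an SCC by itself.
{G} is an SCC by itself.
{C} is an SCC by itself.
{A} is an SCC by itself.
(and 3 more singleton SCCs)
That gives 8 strongly connected components.

8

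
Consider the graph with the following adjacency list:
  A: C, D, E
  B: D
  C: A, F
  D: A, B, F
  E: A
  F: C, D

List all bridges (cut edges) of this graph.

A-E, B-D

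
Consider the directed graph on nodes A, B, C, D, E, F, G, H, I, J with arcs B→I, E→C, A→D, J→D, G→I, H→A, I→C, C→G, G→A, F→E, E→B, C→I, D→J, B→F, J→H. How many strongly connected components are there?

3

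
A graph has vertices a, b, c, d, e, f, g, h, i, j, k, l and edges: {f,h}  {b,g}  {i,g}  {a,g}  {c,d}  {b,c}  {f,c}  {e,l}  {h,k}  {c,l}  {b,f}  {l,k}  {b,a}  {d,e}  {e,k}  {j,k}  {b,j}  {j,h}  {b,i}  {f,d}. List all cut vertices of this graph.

b

Removing b increases the component count from 1 to 2, so b is a cut vertex.
By contrast removing f leaves 1 component; it is not a cut vertex. No other vertex is a cut vertex either.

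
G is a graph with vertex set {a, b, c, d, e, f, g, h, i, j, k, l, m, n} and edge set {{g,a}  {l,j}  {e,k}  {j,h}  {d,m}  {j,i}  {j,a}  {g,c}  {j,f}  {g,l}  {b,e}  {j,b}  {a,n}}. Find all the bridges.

a-n, b-e, b-j, c-g, d-m, e-k, f-j, h-j, i-j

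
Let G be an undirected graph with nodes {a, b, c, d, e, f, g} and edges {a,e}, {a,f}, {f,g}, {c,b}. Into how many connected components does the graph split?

3

d is isolated — a component by itself.
Starting from b we can reach b, c. That is one component of size 2.
Starting from a we can reach a, e, f, g. That is one component of size 4.
Total: 3 components.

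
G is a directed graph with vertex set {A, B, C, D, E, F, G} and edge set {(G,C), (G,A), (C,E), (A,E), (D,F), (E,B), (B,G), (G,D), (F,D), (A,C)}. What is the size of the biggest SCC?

{A, B, C, E, G} are all mutually reachable — one SCC of size 5.
{D, F} are all mutually reachable — one SCC of size 2.
The largest has 5 vertices.

5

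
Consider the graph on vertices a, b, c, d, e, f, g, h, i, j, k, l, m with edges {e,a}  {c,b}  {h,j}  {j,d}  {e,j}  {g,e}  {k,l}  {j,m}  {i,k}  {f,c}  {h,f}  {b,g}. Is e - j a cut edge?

No

After removing e - j, the path e-g-b-c-f-h-j still connects them, so the edge is not a bridge.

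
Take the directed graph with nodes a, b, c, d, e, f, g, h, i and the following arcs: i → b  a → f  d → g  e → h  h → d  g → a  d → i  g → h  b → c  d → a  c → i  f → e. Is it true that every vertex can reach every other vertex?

There is no directed path from i to e, so the graph is not strongly connected.

No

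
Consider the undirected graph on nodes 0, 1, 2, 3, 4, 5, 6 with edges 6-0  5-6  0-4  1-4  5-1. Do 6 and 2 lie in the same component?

The component containing 6 is {0, 1, 4, 5, 6}, and 2 is not in it.

No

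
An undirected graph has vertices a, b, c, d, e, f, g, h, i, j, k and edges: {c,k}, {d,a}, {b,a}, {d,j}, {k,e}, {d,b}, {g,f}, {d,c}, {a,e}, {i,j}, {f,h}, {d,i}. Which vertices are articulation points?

d, f

Removing d increases the component count from 2 to 3, so d is a cut vertex.
Removing f increases the component count from 2 to 3, so f is a cut vertex.
By contrast removing h leaves 2 components; it is not a cut vertex. No other vertex is a cut vertex either.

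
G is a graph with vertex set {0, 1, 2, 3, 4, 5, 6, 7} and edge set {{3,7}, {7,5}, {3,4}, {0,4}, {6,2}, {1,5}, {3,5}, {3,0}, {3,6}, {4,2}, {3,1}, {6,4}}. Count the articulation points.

1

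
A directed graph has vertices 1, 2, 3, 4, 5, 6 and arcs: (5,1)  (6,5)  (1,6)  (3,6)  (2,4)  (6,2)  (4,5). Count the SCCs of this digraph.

2

{1, 2, 4, 5, 6} are all mutually reachable — one SCC of size 5.
{3} is an SCC by itself.
That gives 2 strongly connected components.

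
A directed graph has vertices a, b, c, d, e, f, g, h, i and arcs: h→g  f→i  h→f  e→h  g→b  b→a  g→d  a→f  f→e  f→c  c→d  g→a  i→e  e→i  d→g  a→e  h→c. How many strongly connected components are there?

{a, b, c, d, e, f, g, h, i} are all mutually reachable — one SCC of size 9.
That gives 1 strongly connected component.

1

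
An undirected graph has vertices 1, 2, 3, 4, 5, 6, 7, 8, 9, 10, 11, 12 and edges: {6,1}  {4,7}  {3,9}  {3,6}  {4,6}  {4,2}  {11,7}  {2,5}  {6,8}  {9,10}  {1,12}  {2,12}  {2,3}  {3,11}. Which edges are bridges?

The edges on the cycle 4-2-3-11-7-4 are not bridges since each lies on that cycle.
But removing 8 - 6 disconnects 8 from 6; removing 9 - 10 disconnects 9 from 10; removing 3 - 9 disconnects 3 from 9; removing 5 - 2 disconnects 5 from 2 — these are bridges.

10-9, 2-5, 3-9, 6-8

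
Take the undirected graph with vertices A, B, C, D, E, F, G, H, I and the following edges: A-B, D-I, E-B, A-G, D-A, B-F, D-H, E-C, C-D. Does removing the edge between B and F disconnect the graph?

Yes

Removing B-F leaves no path between B and F: the component count goes from 1 to 2. So it is a bridge.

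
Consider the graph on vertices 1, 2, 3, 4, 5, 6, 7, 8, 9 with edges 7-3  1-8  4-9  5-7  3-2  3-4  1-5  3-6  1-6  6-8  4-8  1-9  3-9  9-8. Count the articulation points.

Removing 3 increases the component count from 1 to 2, so 3 is a cut vertex.
By contrast removing 6 leaves 1 component; it is not a cut vertex. No other vertex is a cut vertex either.

1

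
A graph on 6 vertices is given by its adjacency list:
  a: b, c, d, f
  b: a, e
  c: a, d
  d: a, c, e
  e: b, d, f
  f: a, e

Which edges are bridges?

The edges on the cycle d-a-b-e-d are not bridges since each lies on that cycle.
Every edge lies on some cycle, so there are no bridges.

none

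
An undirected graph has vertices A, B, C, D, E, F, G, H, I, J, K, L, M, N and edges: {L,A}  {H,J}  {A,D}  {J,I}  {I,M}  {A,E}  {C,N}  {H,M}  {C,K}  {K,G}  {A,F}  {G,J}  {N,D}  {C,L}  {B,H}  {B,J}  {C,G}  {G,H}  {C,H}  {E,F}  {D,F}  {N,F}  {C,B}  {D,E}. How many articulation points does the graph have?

1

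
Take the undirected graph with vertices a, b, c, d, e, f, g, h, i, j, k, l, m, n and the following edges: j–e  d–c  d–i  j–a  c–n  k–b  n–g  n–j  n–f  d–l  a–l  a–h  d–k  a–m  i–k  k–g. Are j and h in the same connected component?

Yes

From j we can reach a, b, c, d, e, f, g, h, i, j, k, l, m, n, which includes h.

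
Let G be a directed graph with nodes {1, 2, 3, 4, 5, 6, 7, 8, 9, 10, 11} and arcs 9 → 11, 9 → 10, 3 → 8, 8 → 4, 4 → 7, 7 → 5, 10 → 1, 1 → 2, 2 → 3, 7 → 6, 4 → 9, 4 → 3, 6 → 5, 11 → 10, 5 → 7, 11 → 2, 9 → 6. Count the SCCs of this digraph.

2

{1, 2, 3, 4, 8, 9, 10, 11} are all mutually reachable — one SCC of size 8.
{5, 6, 7} are all mutually reachable — one SCC of size 3.
That gives 2 strongly connected components.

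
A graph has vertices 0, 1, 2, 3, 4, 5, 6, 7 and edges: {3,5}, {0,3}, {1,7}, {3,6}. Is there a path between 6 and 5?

Yes

From 6 we can reach 0, 3, 5, 6, which includes 5.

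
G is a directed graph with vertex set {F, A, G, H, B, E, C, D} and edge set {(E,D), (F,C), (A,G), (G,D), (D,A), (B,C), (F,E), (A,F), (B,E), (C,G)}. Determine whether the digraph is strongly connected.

There is no directed path from A to H, so the graph is not strongly connected.

No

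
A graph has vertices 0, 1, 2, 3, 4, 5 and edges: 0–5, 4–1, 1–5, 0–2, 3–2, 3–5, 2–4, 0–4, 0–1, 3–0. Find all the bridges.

none

The edges on the cycle 0-2-4-0 are not bridges since each lies on that cycle.
Every edge lies on some cycle, so there are no bridges.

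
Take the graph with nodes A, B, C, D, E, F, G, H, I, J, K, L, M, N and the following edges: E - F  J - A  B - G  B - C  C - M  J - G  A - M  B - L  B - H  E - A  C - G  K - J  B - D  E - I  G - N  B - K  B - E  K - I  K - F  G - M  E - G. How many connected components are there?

Starting from A we can reach A, B, C, D, E, F, G, H, I, J, K, L, M, N. That is one component of size 14.
Total: 1 component.

1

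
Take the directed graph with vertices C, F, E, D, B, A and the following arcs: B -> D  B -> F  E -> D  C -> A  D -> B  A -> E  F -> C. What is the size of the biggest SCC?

6

{A, B, C, D, E, F} are all mutually reachable — one SCC of size 6.
The largest has 6 vertices.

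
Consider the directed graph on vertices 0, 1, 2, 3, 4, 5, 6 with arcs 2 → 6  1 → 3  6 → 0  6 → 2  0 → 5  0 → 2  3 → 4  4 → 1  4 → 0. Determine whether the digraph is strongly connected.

No

There is no directed path from 5 to 1, so the graph is not strongly connected.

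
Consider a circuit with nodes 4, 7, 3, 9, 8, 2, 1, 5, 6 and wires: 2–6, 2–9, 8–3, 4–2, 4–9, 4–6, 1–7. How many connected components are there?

5 is isolated — a component by itself.
Starting from 1 we can reach 1, 7. That is one component of size 2.
Starting from 3 we can reach 3, 8. That is one component of size 2.
Starting from 2 we can reach 2, 4, 6, 9. That is one component of size 4.
Total: 4 components.

4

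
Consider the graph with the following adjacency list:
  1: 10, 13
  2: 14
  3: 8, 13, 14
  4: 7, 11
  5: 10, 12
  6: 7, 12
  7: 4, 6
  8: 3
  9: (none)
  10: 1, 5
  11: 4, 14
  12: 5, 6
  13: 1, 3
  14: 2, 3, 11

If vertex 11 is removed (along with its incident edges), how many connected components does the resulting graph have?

With 11 gone, the remaining components are: {9}; {1, 2, 3, 4, 5, 6, 7, 8, 10, 12, 13, 14}.
That is 2 components.

2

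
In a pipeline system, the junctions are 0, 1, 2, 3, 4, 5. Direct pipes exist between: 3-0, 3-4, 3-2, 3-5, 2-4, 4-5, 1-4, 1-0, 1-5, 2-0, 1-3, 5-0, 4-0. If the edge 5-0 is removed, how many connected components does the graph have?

1

5 and 0 are still connected via 5-1-0, so the component count stays at 1.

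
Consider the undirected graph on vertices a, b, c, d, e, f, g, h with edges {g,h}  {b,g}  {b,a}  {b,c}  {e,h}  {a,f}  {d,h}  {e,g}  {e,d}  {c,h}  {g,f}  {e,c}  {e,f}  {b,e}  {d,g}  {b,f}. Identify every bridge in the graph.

The edges on the cycle b-e-d-g-b are not bridges since each lies on that cycle.
Every edge lies on some cycle, so there are no bridges.

none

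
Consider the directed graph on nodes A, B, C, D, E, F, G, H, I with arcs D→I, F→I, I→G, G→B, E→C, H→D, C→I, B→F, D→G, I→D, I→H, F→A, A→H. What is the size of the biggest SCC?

7

{A, B, D, F, G, H, I} are all mutually reachable — one SCC of size 7.
{C} is an SCC by itself.
{E} is an SCC by itself.
The largest has 7 vertices.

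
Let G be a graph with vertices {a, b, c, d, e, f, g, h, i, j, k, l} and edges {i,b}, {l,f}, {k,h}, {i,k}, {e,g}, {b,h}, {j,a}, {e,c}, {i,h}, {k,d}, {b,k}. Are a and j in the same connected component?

From a we can reach a, j, which includes j.

Yes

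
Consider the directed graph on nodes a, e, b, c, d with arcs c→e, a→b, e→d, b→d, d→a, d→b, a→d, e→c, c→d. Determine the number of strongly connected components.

2

{a, b, d} are all mutually reachable — one SCC of size 3.
{c, e} are all mutually reachable — one SCC of size 2.
That gives 2 strongly connected components.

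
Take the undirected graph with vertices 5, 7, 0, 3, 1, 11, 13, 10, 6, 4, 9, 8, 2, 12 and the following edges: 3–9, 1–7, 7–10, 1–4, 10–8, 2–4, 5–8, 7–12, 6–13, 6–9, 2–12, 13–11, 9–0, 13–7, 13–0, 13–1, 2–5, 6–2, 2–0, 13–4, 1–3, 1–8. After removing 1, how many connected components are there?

1

With 1 gone, the remaining components are: {0, 2, 3, 4, 5, 6, 7, 8, 9, 10, 11, 12, 13}.
That is 1 component.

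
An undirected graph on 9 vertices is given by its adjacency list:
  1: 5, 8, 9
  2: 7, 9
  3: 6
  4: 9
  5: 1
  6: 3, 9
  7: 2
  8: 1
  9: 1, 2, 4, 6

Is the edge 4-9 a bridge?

Yes

Removing 4-9 leaves no path between 4 and 9: the component count goes from 1 to 2. So it is a bridge.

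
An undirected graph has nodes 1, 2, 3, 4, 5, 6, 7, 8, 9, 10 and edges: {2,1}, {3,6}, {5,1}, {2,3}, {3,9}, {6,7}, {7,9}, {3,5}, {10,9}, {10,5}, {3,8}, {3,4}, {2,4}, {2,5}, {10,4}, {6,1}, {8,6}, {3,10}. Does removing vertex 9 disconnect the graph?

Deleting 9 leaves 1 component (was 1) (its neighbors 3, 7, 10 remain connected to each other), so 9 is not a cut vertex.

No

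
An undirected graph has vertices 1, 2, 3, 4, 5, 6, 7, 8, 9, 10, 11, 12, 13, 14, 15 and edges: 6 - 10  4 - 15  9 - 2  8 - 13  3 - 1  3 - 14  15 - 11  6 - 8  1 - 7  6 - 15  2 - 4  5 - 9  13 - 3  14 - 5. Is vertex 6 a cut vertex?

Yes

Deleting 6 raises the number of components from 2 to 3, so 6 is a cut vertex.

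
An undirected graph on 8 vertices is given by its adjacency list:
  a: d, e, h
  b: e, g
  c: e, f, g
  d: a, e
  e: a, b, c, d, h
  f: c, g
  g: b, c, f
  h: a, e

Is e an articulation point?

Yes

Deleting e raises the number of components from 1 to 2, so e is a cut vertex.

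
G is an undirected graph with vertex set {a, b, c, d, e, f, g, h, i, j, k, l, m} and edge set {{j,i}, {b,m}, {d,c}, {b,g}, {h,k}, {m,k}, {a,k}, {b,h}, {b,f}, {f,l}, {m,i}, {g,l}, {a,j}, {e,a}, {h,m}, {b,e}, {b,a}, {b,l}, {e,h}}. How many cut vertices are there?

Removing b increases the component count from 2 to 3, so b is a cut vertex.
By contrast removing i leaves 2 components; it is not a cut vertex. No other vertex is a cut vertex either.

1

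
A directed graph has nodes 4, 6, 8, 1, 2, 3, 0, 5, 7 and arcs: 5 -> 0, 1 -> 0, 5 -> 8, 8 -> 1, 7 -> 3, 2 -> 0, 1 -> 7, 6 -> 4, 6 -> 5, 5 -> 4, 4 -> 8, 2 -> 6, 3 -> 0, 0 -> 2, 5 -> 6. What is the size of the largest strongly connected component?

9

{0, 1, 2, 3, 4, 5, 6, 7, 8} are all mutually reachable — one SCC of size 9.
The largest has 9 vertices.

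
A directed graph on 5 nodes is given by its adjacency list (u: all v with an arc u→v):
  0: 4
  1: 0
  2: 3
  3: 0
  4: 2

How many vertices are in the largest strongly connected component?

4

{0, 2, 3, 4} are all mutually reachable — one SCC of size 4.
{1} is an SCC by itself.
The largest has 4 vertices.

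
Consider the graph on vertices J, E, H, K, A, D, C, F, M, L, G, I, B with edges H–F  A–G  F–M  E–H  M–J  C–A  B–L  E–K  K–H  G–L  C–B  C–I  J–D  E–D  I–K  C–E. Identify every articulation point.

C

Removing C increases the component count from 1 to 2, so C is a cut vertex.
By contrast removing A leaves 1 component; it is not a cut vertex. No other vertex is a cut vertex either.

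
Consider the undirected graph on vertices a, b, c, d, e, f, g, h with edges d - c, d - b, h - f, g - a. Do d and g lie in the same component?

The component containing d is {b, c, d}, and g is not in it.

No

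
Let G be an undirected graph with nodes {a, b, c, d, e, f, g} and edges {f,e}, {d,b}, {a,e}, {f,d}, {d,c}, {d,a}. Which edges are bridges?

The edges on the cycle f-d-a-e-f are not bridges since each lies on that cycle.
But removing d-c disconnects d from c; removing d-b disconnects d from b — these are bridges.

b-d, c-d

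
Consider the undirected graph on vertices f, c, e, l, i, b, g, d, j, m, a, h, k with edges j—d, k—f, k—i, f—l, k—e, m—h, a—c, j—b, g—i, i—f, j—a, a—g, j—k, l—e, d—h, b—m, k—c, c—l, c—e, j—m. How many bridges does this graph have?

0

The edges on the cycle j-b-m-j are not bridges since each lies on that cycle.
Every edge lies on some cycle, so there are no bridges.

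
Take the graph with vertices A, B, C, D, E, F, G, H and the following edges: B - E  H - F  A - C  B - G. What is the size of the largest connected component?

3

D is isolated — a component by itself.
Starting from A we can reach A, C. That is one component of size 2.
Starting from F we can reach F, H. That is one component of size 2.
Starting from B we can reach B, E, G. That is one component of size 3.
The largest has 3 vertices.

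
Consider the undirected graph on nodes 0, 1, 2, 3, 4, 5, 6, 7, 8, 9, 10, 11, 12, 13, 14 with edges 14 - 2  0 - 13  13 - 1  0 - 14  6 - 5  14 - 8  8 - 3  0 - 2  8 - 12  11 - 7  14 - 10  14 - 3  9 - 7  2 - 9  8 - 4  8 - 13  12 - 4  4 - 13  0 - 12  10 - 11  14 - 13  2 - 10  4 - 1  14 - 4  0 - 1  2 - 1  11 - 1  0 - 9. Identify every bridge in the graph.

5-6

The edges on the cycle 14-8-12-4-14 are not bridges since each lies on that cycle.
But removing 6 - 5 disconnects 6 from 5 — this is a bridge.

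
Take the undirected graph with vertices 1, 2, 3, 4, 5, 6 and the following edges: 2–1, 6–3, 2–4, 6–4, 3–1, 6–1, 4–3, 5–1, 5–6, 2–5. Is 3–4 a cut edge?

No

After removing 3–4, the path 3-6-4 still connects them, so the edge is not a bridge.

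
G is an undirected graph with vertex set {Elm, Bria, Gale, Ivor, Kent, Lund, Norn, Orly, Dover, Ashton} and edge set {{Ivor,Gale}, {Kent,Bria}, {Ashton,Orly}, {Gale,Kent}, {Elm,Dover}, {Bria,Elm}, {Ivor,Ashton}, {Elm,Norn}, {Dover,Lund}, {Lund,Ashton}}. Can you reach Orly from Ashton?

From Ashton we can reach Elm, Bria, Gale, Ivor, Kent, Lund, Norn, Orly, Dover, Ashton, which includes Orly.

Yes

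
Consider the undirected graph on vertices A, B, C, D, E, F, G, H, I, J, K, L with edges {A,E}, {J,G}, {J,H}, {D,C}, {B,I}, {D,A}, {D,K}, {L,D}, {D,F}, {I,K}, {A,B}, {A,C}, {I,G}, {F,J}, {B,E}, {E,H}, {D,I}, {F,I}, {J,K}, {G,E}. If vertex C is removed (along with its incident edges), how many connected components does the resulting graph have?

With C gone, the remaining components are: {A, B, D, E, F, G, H, I, J, K, L}.
That is 1 component.

1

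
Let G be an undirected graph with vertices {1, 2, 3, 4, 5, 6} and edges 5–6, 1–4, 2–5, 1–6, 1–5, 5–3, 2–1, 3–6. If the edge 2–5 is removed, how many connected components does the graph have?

1

2 and 5 are still connected via 2-1-5, so the component count stays at 1.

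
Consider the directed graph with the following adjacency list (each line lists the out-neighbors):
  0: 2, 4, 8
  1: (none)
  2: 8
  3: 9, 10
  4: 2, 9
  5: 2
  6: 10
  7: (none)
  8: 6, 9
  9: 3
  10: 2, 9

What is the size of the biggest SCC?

{2, 3, 6, 8, 9, 10} are all mutually reachable — one SCC of size 6.
{5} is an SCC by itself.
{7} is an SCC by itself.
{4} is an SCC by itself.
{1} is an SCC by itself.
(and 1 more singleton SCC)
The largest has 6 vertices.

6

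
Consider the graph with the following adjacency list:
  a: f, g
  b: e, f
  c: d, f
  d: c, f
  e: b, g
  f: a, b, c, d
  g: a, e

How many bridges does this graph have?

The edges on the cycle f-d-c-f are not bridges since each lies on that cycle.
Every edge lies on some cycle, so there are no bridges.

0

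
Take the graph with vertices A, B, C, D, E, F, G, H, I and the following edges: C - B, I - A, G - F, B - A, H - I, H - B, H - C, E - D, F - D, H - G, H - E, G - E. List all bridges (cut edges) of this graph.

The edges on the cycle H-G-F-D-E-H are not bridges since each lies on that cycle.
Every edge lies on some cycle, so there are no bridges.

none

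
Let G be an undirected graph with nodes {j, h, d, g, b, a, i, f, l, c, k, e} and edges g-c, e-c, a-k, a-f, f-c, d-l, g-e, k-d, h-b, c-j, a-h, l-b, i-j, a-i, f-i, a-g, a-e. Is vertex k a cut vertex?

No

Deleting k leaves 1 component (was 1) (its neighbors a, d remain connected to each other), so k is not a cut vertex.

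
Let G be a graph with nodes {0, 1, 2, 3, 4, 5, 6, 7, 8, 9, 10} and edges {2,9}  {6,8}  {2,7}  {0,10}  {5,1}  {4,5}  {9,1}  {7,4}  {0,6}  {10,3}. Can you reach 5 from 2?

From 2 we can reach 1, 2, 4, 5, 7, 9, which includes 5.

Yes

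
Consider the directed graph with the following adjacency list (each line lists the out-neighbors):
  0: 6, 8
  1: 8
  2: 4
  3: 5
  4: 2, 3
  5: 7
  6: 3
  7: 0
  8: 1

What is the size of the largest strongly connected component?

{0, 3, 5, 6, 7} are all mutually reachable — one SCC of size 5.
{1, 8} are all mutually reachable — one SCC of size 2.
{2, 4} are all mutually reachable — one SCC of size 2.
The largest has 5 vertices.

5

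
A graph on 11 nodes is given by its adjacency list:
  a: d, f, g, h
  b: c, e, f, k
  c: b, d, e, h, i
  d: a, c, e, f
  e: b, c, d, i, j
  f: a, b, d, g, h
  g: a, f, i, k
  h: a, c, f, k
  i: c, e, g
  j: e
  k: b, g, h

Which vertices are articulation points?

Removing e increases the component count from 1 to 2, so e is a cut vertex.
By contrast removing k leaves 1 component; it is not a cut vertex. No other vertex is a cut vertex either.

e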